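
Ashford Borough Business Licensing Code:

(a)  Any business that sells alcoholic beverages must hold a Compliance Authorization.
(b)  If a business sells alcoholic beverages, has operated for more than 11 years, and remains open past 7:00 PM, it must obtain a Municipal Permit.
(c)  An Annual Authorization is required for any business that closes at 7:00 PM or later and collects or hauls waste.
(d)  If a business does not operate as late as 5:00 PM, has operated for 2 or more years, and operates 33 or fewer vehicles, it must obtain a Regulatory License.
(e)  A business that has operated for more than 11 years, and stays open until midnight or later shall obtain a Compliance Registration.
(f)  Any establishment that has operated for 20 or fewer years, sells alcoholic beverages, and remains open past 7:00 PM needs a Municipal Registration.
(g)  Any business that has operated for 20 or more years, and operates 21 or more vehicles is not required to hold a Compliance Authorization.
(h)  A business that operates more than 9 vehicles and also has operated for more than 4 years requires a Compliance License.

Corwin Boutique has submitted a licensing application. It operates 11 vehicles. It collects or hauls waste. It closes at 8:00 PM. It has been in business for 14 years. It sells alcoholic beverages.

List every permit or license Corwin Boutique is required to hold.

Annual Authorization, Compliance Authorization, Compliance License, Municipal Permit, Municipal Registration

(a) sells alcoholic beverages → Compliance Authorization required.
(b) sells alcoholic beverages; years in business 14 > 11; closes 8:00 PM, after 7:00 PM → Municipal Permit required.
(c) closes 8:00 PM, after 7:00 PM; collects or hauls waste → Annual Authorization required.
(d) closes 8:00 PM, after 5:00 PM; years in business 14 ≥ 2; vehicles 11 ≤ 33 → Regulatory License not required.
(e) years in business 14 > 11; closes 8:00 PM, at/before midnight → Compliance Registration not required.
(f) years in business 14 ≤ 20; sells alcoholic beverages; closes 8:00 PM, after 7:00 PM → Municipal Registration required.
(g) years in business 14 < 20; vehicles 11 < 21 → Compliance Authorization exemption does not apply.
(h) vehicles 11 > 9; years in business 14 > 4 → Compliance License required.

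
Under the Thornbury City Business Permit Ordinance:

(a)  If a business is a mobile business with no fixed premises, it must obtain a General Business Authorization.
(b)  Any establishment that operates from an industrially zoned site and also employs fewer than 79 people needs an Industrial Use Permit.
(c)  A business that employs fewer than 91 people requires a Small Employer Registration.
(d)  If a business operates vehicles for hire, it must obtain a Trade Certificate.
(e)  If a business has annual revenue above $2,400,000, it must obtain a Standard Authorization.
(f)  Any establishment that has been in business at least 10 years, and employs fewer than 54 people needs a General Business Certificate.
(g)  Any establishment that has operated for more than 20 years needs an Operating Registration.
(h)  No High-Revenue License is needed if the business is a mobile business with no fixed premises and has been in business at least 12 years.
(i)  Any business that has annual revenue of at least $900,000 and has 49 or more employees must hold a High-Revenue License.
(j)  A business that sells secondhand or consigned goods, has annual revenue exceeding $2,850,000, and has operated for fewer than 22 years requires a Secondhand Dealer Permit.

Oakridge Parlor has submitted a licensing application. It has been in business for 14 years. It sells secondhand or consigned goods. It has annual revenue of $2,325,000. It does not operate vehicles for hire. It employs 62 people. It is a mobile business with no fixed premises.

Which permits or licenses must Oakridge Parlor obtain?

(a) is a mobile business with no fixed premises → General Business Authorization required.
(b) is a mobile business with no fixed premises (not: operates from an industrially zoned site); employees 62 < 79 → Industrial Use Permit not required.
(c) employees 62 < 91 → Small Employer Registration required.
(d) does not operate vehicles for hire → Trade Certificate not required.
(e) revenue $2,325,000 ≤ $2,400,000 → Standard Authorization not required.
(f) years in business 14 ≥ 10; employees 62 ≥ 54 → General Business Certificate not required.
(g) years in business 14 ≤ 20 → Operating Registration not required.
(h) is a mobile business with no fixed premises; years in business 14 ≥ 12 → exempt from High-Revenue License.
(i) revenue $2,325,000 ≥ $900,000; employees 62 ≥ 49 → High-Revenue License required.
(j) sells secondhand or consigned goods; revenue $2,325,000 ≤ $2,850,000; years in business 14 < 22 → Secondhand Dealer Permit not required.

General Business Authorization, Small Employer Registration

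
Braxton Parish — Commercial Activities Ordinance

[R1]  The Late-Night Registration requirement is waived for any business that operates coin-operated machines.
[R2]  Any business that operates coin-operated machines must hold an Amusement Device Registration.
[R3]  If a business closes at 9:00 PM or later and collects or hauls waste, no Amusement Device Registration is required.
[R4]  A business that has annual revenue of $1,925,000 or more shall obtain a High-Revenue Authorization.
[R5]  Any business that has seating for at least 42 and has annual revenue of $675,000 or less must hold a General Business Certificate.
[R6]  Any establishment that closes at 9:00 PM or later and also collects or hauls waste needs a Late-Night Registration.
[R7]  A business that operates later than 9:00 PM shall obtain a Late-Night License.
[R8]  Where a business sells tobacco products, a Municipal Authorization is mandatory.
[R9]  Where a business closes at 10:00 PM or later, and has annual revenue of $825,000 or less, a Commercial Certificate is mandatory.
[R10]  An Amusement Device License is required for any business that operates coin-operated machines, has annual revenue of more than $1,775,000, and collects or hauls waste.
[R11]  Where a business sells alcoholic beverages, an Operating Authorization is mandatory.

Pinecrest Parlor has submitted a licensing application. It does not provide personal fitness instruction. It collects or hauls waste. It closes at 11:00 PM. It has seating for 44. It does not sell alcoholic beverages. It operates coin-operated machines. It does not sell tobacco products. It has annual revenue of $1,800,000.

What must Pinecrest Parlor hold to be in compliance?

Amusement Device License, Late-Night License

[R1] operates coin-operated machines → exempt from Late-Night Registration.
[R2] operates coin-operated machines → Amusement Device Registration required.
[R3] closes 11:00 PM, after 9:00 PM; collects or hauls waste → exempt from Amusement Device Registration.
[R4] revenue $1,800,000 < $1,925,000 → High-Revenue Authorization not required.
[R5] seating 44 ≥ 42; revenue $1,800,000 > $675,000 → General Business Certificate not required.
[R6] closes 11:00 PM, after 9:00 PM; collects or hauls waste → Late-Night Registration required.
[R7] closes 11:00 PM, after 9:00 PM → Late-Night License required.
[R8] does not sell tobacco products → Municipal Authorization not required.
[R9] closes 11:00 PM, after 10:00 PM; revenue $1,800,000 > $825,000 → Commercial Certificate not required.
[R10] operates coin-operated machines; revenue $1,800,000 > $1,775,000; collects or hauls waste → Amusement Device License required.
[R11] does not sell alcoholic beverages → Operating Authorization not required.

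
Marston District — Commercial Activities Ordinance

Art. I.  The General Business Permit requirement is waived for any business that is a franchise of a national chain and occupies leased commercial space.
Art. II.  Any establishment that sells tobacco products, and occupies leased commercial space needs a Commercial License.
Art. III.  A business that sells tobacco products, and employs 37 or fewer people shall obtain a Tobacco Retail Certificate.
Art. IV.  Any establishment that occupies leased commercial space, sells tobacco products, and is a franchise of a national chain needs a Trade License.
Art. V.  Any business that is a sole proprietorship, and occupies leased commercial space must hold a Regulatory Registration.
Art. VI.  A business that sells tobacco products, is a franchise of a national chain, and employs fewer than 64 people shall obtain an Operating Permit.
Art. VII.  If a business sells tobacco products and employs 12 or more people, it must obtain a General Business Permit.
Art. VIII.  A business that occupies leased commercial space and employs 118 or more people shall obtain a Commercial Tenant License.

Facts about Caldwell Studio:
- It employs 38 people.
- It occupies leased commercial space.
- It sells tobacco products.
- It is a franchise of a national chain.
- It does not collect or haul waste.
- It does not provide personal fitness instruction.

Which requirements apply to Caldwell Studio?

Commercial License, Operating Permit, Trade License

Art. I. is a franchise of a national chain; occupies leased commercial space → exempt from General Business Permit.
Art. II. sells tobacco products; occupies leased commercial space → Commercial License required.
Art. III. sells tobacco products; employees 38 > 37 → Tobacco Retail Certificate not required.
Art. IV. occupies leased commercial space; sells tobacco products; is a franchise of a national chain → Trade License required.
Art. V. is a franchise of a national chain (not: is a sole proprietorship); occupies leased commercial space → Regulatory Registration not required.
Art. VI. sells tobacco products; is a franchise of a national chain; employees 38 < 64 → Operating Permit required.
Art. VII. sells tobacco products; employees 38 ≥ 12 → General Business Permit required.
Art. VIII. occupies leased commercial space; employees 38 < 118 → Commercial Tenant License not required.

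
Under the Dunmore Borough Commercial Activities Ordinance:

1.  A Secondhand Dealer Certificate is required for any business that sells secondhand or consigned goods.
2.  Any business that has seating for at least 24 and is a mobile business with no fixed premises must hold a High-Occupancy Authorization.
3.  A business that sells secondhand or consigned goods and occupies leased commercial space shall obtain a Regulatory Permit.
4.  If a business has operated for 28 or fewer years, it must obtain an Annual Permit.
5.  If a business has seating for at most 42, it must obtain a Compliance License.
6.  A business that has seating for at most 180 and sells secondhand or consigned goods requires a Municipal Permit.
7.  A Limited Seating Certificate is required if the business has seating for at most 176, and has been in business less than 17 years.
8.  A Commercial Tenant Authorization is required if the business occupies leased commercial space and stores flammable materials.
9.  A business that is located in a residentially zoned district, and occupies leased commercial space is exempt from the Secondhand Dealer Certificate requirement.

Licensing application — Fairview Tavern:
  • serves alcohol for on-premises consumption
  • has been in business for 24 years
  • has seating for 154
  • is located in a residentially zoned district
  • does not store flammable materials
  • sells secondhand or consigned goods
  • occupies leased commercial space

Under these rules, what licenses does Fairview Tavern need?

Annual Permit, Municipal Permit, Regulatory Permit

1. sells secondhand or consigned goods → Secondhand Dealer Certificate required.
2. seating 154 ≥ 24; occupies leased commercial space (not: is a mobile business with no fixed premises) → High-Occupancy Authorization not required.
3. sells secondhand or consigned goods; occupies leased commercial space → Regulatory Permit required.
4. years in business 24 ≤ 28 → Annual Permit required.
5. seating 154 > 42 → Compliance License not required.
6. seating 154 ≤ 180; sells secondhand or consigned goods → Municipal Permit required.
7. seating 154 ≤ 176; years in business 24 ≥ 17 → Limited Seating Certificate not required.
8. occupies leased commercial space; does not store flammable materials → Commercial Tenant Authorization not required.
9. is located in a residentially zoned district; occupies leased commercial space → exempt from Secondhand Dealer Certificate.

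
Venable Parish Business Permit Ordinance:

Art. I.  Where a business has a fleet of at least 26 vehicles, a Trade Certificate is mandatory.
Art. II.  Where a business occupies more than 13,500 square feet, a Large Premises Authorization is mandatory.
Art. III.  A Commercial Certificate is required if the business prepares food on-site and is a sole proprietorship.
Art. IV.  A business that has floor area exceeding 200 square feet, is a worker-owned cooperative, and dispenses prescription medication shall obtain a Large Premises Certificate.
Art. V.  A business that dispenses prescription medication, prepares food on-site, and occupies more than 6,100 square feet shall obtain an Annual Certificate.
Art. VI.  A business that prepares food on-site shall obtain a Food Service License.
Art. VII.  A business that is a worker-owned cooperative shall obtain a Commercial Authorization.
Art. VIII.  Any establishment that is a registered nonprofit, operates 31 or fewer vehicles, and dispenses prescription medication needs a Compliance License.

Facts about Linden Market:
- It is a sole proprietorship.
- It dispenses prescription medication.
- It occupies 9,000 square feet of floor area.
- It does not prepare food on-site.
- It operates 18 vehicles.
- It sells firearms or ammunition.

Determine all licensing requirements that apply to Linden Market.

None

Art. I. vehicles 18 < 26 → Trade Certificate not required.
Art. II. floor area 9,000 square feet ≤ 13,500 square feet → Large Premises Authorization not required.
Art. III. does not prepare food on-site; is a sole proprietorship → Commercial Certificate not required.
Art. IV. floor area 9,000 square feet > 200 square feet; is a sole proprietorship (not: is a worker-owned cooperative); dispenses prescription medication → Large Premises Certificate not required.
Art. V. dispenses prescription medication; does not prepare food on-site; floor area 9,000 square feet > 6,100 square feet → Annual Certificate not required.
Art. VI. does not prepare food on-site → Food Service License not required.
Art. VII. is a sole proprietorship (not: is a worker-owned cooperative) → Commercial Authorization not required.
Art. VIII. is a sole proprietorship (not: is a registered nonprofit); vehicles 18 ≤ 31; dispenses prescription medication → Compliance License not required.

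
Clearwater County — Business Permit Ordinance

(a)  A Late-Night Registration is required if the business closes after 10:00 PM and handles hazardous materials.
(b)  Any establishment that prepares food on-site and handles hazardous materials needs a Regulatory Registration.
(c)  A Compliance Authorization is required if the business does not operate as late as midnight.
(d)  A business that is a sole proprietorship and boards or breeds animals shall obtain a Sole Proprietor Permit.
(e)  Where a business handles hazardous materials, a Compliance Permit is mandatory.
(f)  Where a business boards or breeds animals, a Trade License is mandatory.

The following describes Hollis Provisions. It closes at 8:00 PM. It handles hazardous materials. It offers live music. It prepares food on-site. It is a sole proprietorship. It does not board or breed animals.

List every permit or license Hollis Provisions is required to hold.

Compliance Authorization, Compliance Permit, Regulatory Registration

(a) closes 8:00 PM, at/before 10:00 PM; handles hazardous materials → Late-Night Registration not required.
(b) prepares food on-site; handles hazardous materials → Regulatory Registration required.
(c) closes 8:00 PM, at/before midnight → Compliance Authorization required.
(d) is a sole proprietorship; does not board or breed animals → Sole Proprietor Permit not required.
(e) handles hazardous materials → Compliance Permit required.
(f) does not board or breed animals → Trade License not required.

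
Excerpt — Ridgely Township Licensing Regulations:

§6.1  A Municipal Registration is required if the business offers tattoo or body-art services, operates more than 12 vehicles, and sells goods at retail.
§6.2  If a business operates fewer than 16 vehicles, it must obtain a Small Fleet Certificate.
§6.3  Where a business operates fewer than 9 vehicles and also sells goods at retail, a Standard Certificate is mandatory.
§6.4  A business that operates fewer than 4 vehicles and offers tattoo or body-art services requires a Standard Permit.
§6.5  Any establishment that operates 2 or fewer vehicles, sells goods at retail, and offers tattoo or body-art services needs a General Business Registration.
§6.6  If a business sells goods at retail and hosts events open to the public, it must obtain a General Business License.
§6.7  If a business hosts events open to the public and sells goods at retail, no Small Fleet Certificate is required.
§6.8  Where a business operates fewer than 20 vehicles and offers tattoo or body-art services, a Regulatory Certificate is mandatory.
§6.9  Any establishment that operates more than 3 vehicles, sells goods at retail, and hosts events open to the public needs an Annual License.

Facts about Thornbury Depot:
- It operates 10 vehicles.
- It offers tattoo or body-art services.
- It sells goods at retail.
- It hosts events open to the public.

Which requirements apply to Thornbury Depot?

§6.1 offers tattoo or body-art services; vehicles 10 ≤ 12; sells goods at retail → Municipal Registration not required.
§6.2 vehicles 10 < 16 → Small Fleet Certificate required.
§6.3 vehicles 10 ≥ 9; sells goods at retail → Standard Certificate not required.
§6.4 vehicles 10 ≥ 4; offers tattoo or body-art services → Standard Permit not required.
§6.5 vehicles 10 > 2; sells goods at retail; offers tattoo or body-art services → General Business Registration not required.
§6.6 sells goods at retail; hosts events open to the public → General Business License required.
§6.7 hosts events open to the public; sells goods at retail → exempt from Small Fleet Certificate.
§6.8 vehicles 10 < 20; offers tattoo or body-art services → Regulatory Certificate required.
§6.9 vehicles 10 > 3; sells goods at retail; hosts events open to the public → Annual License required.

Annual License, General Business License, Regulatory Certificate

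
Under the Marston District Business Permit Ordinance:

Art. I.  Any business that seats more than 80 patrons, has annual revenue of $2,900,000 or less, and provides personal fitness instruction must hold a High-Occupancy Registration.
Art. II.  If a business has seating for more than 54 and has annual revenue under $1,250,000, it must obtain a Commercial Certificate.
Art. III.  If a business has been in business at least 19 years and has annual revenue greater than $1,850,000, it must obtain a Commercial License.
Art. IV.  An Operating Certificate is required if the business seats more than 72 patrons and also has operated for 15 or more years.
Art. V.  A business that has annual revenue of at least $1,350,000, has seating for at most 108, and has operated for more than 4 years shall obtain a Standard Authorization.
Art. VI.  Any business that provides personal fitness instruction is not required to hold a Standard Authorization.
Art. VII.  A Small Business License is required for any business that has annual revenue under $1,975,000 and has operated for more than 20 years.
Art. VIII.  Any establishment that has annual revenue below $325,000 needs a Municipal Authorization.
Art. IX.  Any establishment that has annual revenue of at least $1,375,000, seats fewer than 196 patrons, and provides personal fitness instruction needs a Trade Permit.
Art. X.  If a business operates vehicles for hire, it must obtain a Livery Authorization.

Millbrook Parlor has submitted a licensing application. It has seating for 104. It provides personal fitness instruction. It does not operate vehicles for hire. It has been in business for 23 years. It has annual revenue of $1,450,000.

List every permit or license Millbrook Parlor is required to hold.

Art. I. seating 104 > 80; revenue $1,450,000 ≤ $2,900,000; provides personal fitness instruction → High-Occupancy Registration required.
Art. II. seating 104 > 54; revenue $1,450,000 ≥ $1,250,000 → Commercial Certificate not required.
Art. III. years in business 23 ≥ 19; revenue $1,450,000 ≤ $1,850,000 → Commercial License not required.
Art. IV. seating 104 > 72; years in business 23 ≥ 15 → Operating Certificate required.
Art. V. revenue $1,450,000 ≥ $1,350,000; seating 104 ≤ 108; years in business 23 > 4 → Standard Authorization required.
Art. VI. provides personal fitness instruction → exempt from Standard Authorization.
Art. VII. revenue $1,450,000 < $1,975,000; years in business 23 > 20 → Small Business License required.
Art. VIII. revenue $1,450,000 ≥ $325,000 → Municipal Authorization not required.
Art. IX. revenue $1,450,000 ≥ $1,375,000; seating 104 < 196; provides personal fitness instruction → Trade Permit required.
Art. X. does not operate vehicles for hire → Livery Authorization not required.

High-Occupancy Registration, Operating Certificate, Small Business License, Trade Permit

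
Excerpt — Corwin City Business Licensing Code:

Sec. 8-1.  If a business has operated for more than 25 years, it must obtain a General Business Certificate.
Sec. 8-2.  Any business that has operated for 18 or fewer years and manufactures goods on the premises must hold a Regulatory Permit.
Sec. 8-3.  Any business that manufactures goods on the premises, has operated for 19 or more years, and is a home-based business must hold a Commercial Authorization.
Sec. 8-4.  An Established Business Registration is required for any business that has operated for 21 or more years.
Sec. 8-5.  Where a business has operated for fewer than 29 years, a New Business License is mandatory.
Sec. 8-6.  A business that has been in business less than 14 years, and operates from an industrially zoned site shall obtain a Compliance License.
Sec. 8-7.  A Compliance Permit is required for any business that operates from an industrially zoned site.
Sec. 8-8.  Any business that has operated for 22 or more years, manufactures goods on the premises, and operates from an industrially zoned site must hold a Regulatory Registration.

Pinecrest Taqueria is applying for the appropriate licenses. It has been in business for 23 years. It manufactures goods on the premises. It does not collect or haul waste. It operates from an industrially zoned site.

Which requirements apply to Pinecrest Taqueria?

Compliance Permit, Established Business Registration, New Business License, Regulatory Registration

Sec. 8-1. years in business 23 ≤ 25 → General Business Certificate not required.
Sec. 8-2. years in business 23 > 18; manufactures goods on the premises → Regulatory Permit not required.
Sec. 8-3. manufactures goods on the premises; years in business 23 ≥ 19; operates from an industrially zoned site (not: is a home-based business) → Commercial Authorization not required.
Sec. 8-4. years in business 23 ≥ 21 → Established Business Registration required.
Sec. 8-5. years in business 23 < 29 → New Business License required.
Sec. 8-6. years in business 23 ≥ 14; operates from an industrially zoned site → Compliance License not required.
Sec. 8-7. operates from an industrially zoned site → Compliance Permit required.
Sec. 8-8. years in business 23 ≥ 22; manufactures goods on the premises; operates from an industrially zoned site → Regulatory Registration required.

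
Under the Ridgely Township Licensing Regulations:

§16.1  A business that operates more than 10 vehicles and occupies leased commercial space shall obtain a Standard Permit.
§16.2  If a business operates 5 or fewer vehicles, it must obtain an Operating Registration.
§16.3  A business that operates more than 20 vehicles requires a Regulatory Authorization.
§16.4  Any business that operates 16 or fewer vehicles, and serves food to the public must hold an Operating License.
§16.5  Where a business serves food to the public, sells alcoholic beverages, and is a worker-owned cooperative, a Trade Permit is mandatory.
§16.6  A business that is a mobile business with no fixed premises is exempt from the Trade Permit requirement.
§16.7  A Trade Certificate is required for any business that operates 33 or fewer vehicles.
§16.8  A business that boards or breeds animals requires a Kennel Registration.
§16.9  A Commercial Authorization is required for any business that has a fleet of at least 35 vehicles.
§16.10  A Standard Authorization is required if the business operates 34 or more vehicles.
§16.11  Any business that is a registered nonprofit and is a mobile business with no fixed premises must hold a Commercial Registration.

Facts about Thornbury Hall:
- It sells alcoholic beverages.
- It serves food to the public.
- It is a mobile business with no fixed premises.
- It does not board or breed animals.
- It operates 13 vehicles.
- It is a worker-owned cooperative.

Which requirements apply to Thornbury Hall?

Operating License, Trade Certificate

§16.1 vehicles 13 > 10; is a mobile business with no fixed premises (not: occupies leased commercial space) → Standard Permit not required.
§16.2 vehicles 13 > 5 → Operating Registration not required.
§16.3 vehicles 13 ≤ 20 → Regulatory Authorization not required.
§16.4 vehicles 13 ≤ 16; serves food to the public → Operating License required.
§16.5 serves food to the public; sells alcoholic beverages; is a worker-owned cooperative → Trade Permit required.
§16.6 is a mobile business with no fixed premises → exempt from Trade Permit.
§16.7 vehicles 13 ≤ 33 → Trade Certificate required.
§16.8 does not board or breed animals → Kennel Registration not required.
§16.9 vehicles 13 < 35 → Commercial Authorization not required.
§16.10 vehicles 13 < 34 → Standard Authorization not required.
§16.11 is a worker-owned cooperative (not: is a registered nonprofit); is a mobile business with no fixed premises → Commercial Registration not required.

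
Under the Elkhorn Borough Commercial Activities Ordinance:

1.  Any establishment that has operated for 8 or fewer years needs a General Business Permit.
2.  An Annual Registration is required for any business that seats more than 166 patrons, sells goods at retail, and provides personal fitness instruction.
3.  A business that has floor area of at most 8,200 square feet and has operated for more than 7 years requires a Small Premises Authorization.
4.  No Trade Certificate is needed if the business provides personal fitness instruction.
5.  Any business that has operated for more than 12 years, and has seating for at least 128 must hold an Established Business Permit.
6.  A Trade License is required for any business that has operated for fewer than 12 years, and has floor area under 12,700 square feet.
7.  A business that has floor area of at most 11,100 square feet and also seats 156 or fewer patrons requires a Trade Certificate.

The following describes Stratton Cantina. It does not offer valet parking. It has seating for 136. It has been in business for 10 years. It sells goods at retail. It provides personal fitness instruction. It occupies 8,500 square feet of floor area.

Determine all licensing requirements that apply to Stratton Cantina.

Trade License

1. years in business 10 > 8 → General Business Permit not required.
2. seating 136 ≤ 166; sells goods at retail; provides personal fitness instruction → Annual Registration not required.
3. floor area 8,500 square feet > 8,200 square feet; years in business 10 > 7 → Small Premises Authorization not required.
4. provides personal fitness instruction → exempt from Trade Certificate.
5. years in business 10 ≤ 12; seating 136 ≥ 128 → Established Business Permit not required.
6. years in business 10 < 12; floor area 8,500 square feet < 12,700 square feet → Trade License required.
7. floor area 8,500 square feet ≤ 11,100 square feet; seating 136 ≤ 156 → Trade Certificate required.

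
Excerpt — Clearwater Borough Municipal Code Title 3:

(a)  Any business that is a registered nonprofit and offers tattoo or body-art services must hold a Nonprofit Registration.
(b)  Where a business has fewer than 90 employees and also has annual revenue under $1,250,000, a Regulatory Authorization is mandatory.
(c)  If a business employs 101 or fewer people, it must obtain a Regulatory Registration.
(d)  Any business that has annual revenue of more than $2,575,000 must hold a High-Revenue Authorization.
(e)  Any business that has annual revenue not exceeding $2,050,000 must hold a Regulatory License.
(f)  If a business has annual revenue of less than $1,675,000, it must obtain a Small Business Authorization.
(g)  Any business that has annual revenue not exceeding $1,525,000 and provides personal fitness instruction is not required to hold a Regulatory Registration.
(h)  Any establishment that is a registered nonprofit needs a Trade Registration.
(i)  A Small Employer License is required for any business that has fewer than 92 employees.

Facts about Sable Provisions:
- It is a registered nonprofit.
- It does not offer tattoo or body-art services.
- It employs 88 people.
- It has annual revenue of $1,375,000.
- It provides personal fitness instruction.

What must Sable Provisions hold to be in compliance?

Regulatory License, Small Business Authorization, Small Employer License, Trade Registration

(a) is a registered nonprofit; does not offer tattoo or body-art services → Nonprofit Registration not required.
(b) employees 88 < 90; revenue $1,375,000 ≥ $1,250,000 → Regulatory Authorization not required.
(c) employees 88 ≤ 101 → Regulatory Registration required.
(d) revenue $1,375,000 ≤ $2,575,000 → High-Revenue Authorization not required.
(e) revenue $1,375,000 ≤ $2,050,000 → Regulatory License required.
(f) revenue $1,375,000 < $1,675,000 → Small Business Authorization required.
(g) revenue $1,375,000 ≤ $1,525,000; provides personal fitness instruction → exempt from Regulatory Registration.
(h) is a registered nonprofit → Trade Registration required.
(i) employees 88 < 92 → Small Employer License required.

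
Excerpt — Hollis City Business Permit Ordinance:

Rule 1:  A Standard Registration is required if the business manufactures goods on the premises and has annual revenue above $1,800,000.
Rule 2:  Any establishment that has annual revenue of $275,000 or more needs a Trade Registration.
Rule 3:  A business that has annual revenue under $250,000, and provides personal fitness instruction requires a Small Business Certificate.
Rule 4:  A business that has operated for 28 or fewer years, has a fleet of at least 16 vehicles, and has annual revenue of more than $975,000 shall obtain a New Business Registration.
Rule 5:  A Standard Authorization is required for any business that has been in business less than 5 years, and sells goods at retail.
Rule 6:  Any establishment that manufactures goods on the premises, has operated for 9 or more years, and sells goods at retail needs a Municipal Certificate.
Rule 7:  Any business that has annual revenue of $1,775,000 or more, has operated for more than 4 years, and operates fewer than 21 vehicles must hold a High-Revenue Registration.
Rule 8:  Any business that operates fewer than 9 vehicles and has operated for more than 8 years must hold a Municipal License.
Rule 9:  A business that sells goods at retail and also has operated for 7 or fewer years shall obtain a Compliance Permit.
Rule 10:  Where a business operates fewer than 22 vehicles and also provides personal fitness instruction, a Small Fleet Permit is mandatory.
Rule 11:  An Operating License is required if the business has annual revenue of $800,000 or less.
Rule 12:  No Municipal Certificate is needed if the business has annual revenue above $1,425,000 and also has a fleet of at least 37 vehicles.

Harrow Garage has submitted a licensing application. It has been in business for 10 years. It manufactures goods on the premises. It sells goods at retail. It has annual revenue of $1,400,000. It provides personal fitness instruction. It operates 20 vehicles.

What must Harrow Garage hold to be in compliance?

Municipal Certificate, New Business Registration, Small Fleet Permit, Trade Registration

Rule 1: manufactures goods on the premises; revenue $1,400,000 ≤ $1,800,000 → Standard Registration not required.
Rule 2: revenue $1,400,000 ≥ $275,000 → Trade Registration required.
Rule 3: revenue $1,400,000 ≥ $250,000; provides personal fitness instruction → Small Business Certificate not required.
Rule 4: years in business 10 ≤ 28; vehicles 20 ≥ 16; revenue $1,400,000 > $975,000 → New Business Registration required.
Rule 5: years in business 10 ≥ 5; sells goods at retail → Standard Authorization not required.
Rule 6: manufactures goods on the premises; years in business 10 ≥ 9; sells goods at retail → Municipal Certificate required.
Rule 7: revenue $1,400,000 < $1,775,000; years in business 10 > 4; vehicles 20 < 21 → High-Revenue Registration not required.
Rule 8: vehicles 20 ≥ 9; years in business 10 > 8 → Municipal License not required.
Rule 9: sells goods at retail; years in business 10 > 7 → Compliance Permit not required.
Rule 10: vehicles 20 < 22; provides personal fitness instruction → Small Fleet Permit required.
Rule 11: revenue $1,400,000 > $800,000 → Operating License not required.
Rule 12: revenue $1,400,000 ≤ $1,425,000; vehicles 20 < 37 → Municipal Certificate exemption does not apply.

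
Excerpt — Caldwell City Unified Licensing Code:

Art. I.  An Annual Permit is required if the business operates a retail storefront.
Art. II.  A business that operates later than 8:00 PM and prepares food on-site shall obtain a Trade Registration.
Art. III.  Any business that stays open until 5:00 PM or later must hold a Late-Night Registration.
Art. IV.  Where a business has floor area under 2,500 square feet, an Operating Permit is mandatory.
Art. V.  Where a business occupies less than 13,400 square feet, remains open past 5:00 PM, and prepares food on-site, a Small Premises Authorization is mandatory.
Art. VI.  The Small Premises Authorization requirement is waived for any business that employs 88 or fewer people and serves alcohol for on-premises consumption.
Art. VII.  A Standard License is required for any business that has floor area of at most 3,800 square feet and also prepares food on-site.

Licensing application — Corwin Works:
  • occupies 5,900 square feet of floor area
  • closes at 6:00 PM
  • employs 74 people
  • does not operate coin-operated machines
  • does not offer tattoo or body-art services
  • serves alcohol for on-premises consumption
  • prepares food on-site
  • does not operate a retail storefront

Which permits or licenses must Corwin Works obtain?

Late-Night Registration

Art. I. does not operate a retail storefront → Annual Permit not required.
Art. II. closes 6:00 PM, at/before 8:00 PM; prepares food on-site → Trade Registration not required.
Art. III. closes 6:00 PM, after 5:00 PM → Late-Night Registration required.
Art. IV. floor area 5,900 square feet ≥ 2,500 square feet → Operating Permit not required.
Art. V. floor area 5,900 square feet < 13,400 square feet; closes 6:00 PM, after 5:00 PM; prepares food on-site → Small Premises Authorization required.
Art. VI. employees 74 ≤ 88; serves alcohol for on-premises consumption → exempt from Small Premises Authorization.
Art. VII. floor area 5,900 square feet > 3,800 square feet; prepares food on-site → Standard License not required.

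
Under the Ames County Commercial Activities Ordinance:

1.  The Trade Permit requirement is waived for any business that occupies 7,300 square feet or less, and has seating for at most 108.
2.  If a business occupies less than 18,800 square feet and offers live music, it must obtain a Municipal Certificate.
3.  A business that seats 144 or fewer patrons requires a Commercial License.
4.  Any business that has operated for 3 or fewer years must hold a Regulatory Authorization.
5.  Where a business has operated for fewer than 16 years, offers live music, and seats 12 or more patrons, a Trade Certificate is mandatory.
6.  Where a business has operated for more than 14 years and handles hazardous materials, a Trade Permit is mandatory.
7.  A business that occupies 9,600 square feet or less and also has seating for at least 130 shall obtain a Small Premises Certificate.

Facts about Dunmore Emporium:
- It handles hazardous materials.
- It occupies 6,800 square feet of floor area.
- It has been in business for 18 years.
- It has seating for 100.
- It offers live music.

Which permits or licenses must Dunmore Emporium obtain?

Commercial License, Municipal Certificate

1. floor area 6,800 square feet ≤ 7,300 square feet; seating 100 ≤ 108 → exempt from Trade Permit.
2. floor area 6,800 square feet < 18,800 square feet; offers live music → Municipal Certificate required.
3. seating 100 ≤ 144 → Commercial License required.
4. years in business 18 > 3 → Regulatory Authorization not required.
5. years in business 18 ≥ 16; offers live music; seating 100 ≥ 12 → Trade Certificate not required.
6. years in business 18 > 14; handles hazardous materials → Trade Permit required.
7. floor area 6,800 square feet ≤ 9,600 square feet; seating 100 < 130 → Small Premises Certificate not required.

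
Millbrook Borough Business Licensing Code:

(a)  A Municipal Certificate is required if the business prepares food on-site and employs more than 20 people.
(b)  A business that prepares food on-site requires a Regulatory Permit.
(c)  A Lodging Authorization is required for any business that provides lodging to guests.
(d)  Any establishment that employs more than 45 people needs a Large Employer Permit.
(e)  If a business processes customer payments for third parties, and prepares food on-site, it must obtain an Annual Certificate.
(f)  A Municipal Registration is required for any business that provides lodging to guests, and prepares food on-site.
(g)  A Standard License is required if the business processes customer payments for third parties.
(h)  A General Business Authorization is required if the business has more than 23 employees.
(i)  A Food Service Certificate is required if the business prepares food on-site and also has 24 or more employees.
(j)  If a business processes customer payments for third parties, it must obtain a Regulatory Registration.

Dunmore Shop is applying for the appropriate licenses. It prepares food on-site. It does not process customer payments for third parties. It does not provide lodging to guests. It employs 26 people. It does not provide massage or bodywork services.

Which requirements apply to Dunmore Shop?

(a) prepares food on-site; employees 26 > 20 → Municipal Certificate required.
(b) prepares food on-site → Regulatory Permit required.
(c) does not provide lodging to guests → Lodging Authorization not required.
(d) employees 26 ≤ 45 → Large Employer Permit not required.
(e) does not process customer payments for third parties; prepares food on-site → Annual Certificate not required.
(f) does not provide lodging to guests; prepares food on-site → Municipal Registration not required.
(g) does not process customer payments for third parties → Standard License not required.
(h) employees 26 > 23 → General Business Authorization required.
(i) prepares food on-site; employees 26 ≥ 24 → Food Service Certificate required.
(j) does not process customer payments for third parties → Regulatory Registration not required.

Food Service Certificate, General Business Authorization, Municipal Certificate, Regulatory Permit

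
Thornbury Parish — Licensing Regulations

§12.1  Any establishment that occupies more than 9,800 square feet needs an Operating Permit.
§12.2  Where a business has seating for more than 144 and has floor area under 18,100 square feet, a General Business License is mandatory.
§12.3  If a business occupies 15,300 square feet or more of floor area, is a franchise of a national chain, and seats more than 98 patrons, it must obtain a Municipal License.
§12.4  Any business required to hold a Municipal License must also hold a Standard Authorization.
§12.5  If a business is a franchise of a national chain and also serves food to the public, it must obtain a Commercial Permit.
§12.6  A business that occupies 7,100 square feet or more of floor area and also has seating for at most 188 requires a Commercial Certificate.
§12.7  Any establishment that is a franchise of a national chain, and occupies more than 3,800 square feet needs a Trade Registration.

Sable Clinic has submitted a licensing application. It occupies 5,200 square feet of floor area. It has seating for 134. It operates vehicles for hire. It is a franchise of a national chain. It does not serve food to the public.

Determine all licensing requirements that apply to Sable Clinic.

Trade Registration

§12.1 floor area 5,200 square feet ≤ 9,800 square feet → Operating Permit not required.
§12.2 seating 134 ≤ 144; floor area 5,200 square feet < 18,100 square feet → General Business License not required.
§12.3 floor area 5,200 square feet < 15,300 square feet; is a franchise of a national chain; seating 134 > 98 → Municipal License not required.
§12.4 Municipal License is not required → no effect.
§12.5 is a franchise of a national chain; does not serve food to the public → Commercial Permit not required.
§12.6 floor area 5,200 square feet < 7,100 square feet; seating 134 ≤ 188 → Commercial Certificate not required.
§12.7 is a franchise of a national chain; floor area 5,200 square feet > 3,800 square feet → Trade Registration required.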